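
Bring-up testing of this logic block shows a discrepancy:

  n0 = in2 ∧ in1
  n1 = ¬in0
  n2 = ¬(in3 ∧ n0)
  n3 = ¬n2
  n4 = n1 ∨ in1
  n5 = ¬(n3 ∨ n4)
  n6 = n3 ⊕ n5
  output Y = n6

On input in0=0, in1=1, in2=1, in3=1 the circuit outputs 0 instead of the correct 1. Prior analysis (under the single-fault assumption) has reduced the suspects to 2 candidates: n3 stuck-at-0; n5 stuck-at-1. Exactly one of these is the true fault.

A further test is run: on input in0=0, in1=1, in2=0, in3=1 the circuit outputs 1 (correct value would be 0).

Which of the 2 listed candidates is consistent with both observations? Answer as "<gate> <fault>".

n5 stuck-at-1

Evaluate each candidate on input in0=0, in1=1, in2=0, in3=1:
  n3 stuck-at-0: n0=0, n1=1, n2=1, n3=0 [stuck-at-0], n4=1, n5=0, n6=0 → 0 — eliminated
  n5 stuck-at-1: n0=0, n1=1, n2=1, n3=0, n4=1, n5=1 [stuck-at-1], n6=1 → 1 — matches
Only n5 stuck-at-1 reproduces the observed 1.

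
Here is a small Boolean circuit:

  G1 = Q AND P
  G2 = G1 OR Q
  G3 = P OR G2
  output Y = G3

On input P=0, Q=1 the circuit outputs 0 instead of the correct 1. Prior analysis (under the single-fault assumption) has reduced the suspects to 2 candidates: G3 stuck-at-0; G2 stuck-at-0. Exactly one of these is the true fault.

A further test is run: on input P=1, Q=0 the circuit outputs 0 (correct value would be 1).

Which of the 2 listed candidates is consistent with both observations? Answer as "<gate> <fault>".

Evaluate each candidate on input P=1, Q=0:
  G3 stuck-at-0: G1=0, G2=0, G3=0 [stuck-at-0] → 0 — matches
  G2 stuck-at-0: G1=0, G2=0 [stuck-at-0], G3=1 → 1 — eliminated
Only G3 stuck-at-0 reproduces the observed 0.

G3 stuck-at-0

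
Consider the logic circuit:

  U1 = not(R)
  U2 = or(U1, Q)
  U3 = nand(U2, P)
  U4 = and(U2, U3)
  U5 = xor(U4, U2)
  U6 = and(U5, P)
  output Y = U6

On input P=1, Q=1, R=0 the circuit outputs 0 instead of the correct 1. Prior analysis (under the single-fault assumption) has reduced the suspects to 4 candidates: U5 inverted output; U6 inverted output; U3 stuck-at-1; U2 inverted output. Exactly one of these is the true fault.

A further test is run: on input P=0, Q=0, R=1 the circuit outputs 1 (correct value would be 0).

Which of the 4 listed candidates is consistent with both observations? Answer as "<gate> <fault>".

U6 inverted output

Evaluate each candidate on input P=0, Q=0, R=1:
  U5 inverted output: U1=0, U2=0, U3=1, U4=0, U5=1 [inverted output], U6=0 → 0 — eliminated
  U6 inverted output: U1=0, U2=0, U3=1, U4=0, U5=0, U6=1 [inverted output] → 1 — matches
  U3 stuck-at-1: U1=0, U2=0, U3=1 [stuck-at-1], U4=0, U5=0, U6=0 → 0 — eliminated
  U2 inverted output: U1=0, U2=1 [inverted output], U3=1, U4=1, U5=0, U6=0 → 0 — eliminated
Only U6 inverted output reproduces the observed 1.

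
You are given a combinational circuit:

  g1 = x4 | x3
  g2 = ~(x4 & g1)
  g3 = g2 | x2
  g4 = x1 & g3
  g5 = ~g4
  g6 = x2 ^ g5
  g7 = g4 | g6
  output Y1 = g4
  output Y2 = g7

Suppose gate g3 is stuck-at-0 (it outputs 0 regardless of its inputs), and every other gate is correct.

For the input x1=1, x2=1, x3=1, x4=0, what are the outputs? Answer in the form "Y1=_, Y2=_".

Y1=0, Y2=0

Propagate with g3 forced: g1=1, g2=1, g3=0 [stuck-at-0], g4=0, g5=1, g6=0, g7=0.
So the outputs are Y1=0, Y2=0. (Without the fault they would be Y1=1, Y2=1.)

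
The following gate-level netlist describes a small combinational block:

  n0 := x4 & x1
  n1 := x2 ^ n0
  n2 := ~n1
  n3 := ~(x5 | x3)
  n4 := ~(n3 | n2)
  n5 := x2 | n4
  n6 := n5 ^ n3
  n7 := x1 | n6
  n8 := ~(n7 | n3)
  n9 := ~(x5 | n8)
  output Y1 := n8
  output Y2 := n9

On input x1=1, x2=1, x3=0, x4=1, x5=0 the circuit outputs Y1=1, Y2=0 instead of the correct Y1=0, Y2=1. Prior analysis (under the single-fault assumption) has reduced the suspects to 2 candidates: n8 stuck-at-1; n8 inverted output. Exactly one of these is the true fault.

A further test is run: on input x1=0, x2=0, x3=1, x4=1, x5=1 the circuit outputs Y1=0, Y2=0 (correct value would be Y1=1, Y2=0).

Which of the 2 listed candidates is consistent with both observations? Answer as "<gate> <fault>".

n8 inverted output

Evaluate each candidate on input x1=0, x2=0, x3=1, x4=1, x5=1:
  n8 stuck-at-1: n0=0, n1=0, n2=1, n3=0, n4=0, n5=0, n6=0, n7=0, n8=1 [stuck-at-1], n9=0 → Y1=1, Y2=0 — eliminated
  n8 inverted output: n0=0, n1=0, n2=1, n3=0, n4=0, n5=0, n6=0, n7=0, n8=0 [inverted output], n9=0 → Y1=0, Y2=0 — matches
Only n8 inverted output reproduces the observed Y1=0, Y2=0.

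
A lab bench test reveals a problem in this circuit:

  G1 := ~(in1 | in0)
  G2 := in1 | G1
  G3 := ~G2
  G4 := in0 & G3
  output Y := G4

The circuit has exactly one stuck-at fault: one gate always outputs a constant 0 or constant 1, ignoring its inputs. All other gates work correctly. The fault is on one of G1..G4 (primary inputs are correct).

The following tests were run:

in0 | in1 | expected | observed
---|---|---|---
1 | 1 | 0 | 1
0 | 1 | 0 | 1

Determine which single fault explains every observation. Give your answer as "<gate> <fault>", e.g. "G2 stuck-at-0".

Fault-free values for test 1 (in0=1, in1=1): G1=0, G2=1, G3=0, G4=0, giving Y=0. Observed 1.
Test 1: faults giving observed 1 are {G2 stuck-at-0, G3 stuck-at-1, G4 stuck-at-1}.
Test 2 (in0=0, in1=1): fault-free G1=0, G2=1, G3=0, G4=0 → 0; observed 1. Eliminates G2 stuck-at-0, G3 stuck-at-1.
Only G4 stuck-at-1 is consistent with every test.

G4 stuck-at-1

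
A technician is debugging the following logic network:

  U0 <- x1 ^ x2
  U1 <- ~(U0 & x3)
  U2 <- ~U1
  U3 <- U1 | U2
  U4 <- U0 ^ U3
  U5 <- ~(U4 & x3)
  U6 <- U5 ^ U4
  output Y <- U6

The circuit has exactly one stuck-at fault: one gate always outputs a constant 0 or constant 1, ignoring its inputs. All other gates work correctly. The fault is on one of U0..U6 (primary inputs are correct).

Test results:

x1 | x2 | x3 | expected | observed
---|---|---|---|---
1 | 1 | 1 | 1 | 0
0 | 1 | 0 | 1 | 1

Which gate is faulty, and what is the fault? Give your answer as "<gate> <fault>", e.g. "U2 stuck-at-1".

U5 stuck-at-1

Fault-free values for test 1 (x1=1, x2=1, x3=1): U0=0, U1=1, U2=0, U3=1, U4=1, U5=0, U6=1, giving Y=1. Observed 0.
Test 1: faults giving observed 0 are {U5 stuck-at-1, U6 stuck-at-0}.
Test 2 (x1=0, x2=1, x3=0): fault-free U0=1, U1=1, U2=0, U3=1, U4=0, U5=1, U6=1 → 1; observed 1. Eliminates U6 stuck-at-0.
Only U5 stuck-at-1 is consistent with every test.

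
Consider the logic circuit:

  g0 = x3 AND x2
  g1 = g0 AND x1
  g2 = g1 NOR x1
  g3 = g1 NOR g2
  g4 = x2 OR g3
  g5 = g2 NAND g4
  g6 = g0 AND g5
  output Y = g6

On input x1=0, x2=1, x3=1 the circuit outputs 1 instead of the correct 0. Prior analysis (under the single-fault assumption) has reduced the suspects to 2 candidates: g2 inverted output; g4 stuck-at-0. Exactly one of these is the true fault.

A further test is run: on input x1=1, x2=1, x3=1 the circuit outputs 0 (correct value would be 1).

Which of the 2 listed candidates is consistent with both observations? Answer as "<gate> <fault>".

g2 inverted output

Evaluate each candidate on input x1=1, x2=1, x3=1:
  g2 inverted output: g0=1, g1=1, g2=1 [inverted output], g3=0, g4=1, g5=0, g6=0 → 0 — matches
  g4 stuck-at-0: g0=1, g1=1, g2=0, g3=0, g4=0 [stuck-at-0], g5=1, g6=1 → 1 — eliminated
Only g2 inverted output reproduces the observed 0.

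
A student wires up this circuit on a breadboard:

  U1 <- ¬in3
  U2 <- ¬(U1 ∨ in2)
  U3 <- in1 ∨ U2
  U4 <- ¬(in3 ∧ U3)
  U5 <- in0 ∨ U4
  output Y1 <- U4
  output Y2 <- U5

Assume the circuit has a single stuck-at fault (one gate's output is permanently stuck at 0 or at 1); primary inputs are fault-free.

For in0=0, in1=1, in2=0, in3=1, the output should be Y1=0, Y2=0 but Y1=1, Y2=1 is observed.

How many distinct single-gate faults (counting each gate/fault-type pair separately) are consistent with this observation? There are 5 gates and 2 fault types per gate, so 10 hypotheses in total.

2

Fault-free: U1=0, U2=1, U3=1, U4=0, U5=0 → Y1=0, Y2=0. Observed Y1=1, Y2=1.
  U1 stuck-at-0: output Y1=0, Y2=0 ✗
  U1 stuck-at-1: output Y1=0, Y2=0 ✗
  U2 stuck-at-0: output Y1=0, Y2=0 ✗
  U2 stuck-at-1: output Y1=0, Y2=0 ✗
  U3 stuck-at-0: output Y1=1, Y2=1 ✓
  U3 stuck-at-1: output Y1=0, Y2=0 ✗
  U4 stuck-at-0: output Y1=0, Y2=0 ✗
  U4 stuck-at-1: output Y1=1, Y2=1 ✓
  U5 stuck-at-0: output Y1=0, Y2=0 ✗
  U5 stuck-at-1: output Y1=0, Y2=1 ✗
Consistent faults: {U3 stuck-at-0, U4 stuck-at-1} — 2 in all.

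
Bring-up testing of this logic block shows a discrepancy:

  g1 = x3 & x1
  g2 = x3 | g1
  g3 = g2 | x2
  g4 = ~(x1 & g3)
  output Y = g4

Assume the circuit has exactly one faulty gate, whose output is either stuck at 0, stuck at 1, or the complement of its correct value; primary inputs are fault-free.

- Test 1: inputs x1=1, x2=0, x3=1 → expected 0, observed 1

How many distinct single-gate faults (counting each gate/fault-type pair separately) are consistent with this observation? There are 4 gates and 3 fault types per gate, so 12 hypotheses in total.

6

Fault-free: g1=1, g2=1, g3=1, g4=0 → 0. Observed 1.
  g1 stuck-at-0: output 0 ✗
  g1 stuck-at-1: output 0 ✗
  g1 inverted output: output 0 ✗
  g2 stuck-at-0: output 1 ✓
  g2 stuck-at-1: output 0 ✗
  g2 inverted output: output 1 ✓
  g3 stuck-at-0: output 1 ✓
  g3 stuck-at-1: output 0 ✗
  g3 inverted output: output 1 ✓
  g4 stuck-at-0: output 0 ✗
  g4 stuck-at-1: output 1 ✓
  g4 inverted output: output 1 ✓
Consistent faults: {g2 stuck-at-0, g2 inverted output, g3 stuck-at-0, g3 inverted output, g4 stuck-at-1, g4 inverted output} — 6 in all.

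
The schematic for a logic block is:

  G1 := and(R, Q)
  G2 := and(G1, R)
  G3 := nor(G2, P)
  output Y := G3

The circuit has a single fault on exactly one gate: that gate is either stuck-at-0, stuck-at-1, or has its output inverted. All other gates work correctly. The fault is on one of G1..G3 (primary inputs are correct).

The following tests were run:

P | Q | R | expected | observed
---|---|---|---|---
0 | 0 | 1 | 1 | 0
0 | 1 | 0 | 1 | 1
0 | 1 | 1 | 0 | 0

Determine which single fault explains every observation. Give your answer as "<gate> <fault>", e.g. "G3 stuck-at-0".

Fault-free values for test 1 (P=0, Q=0, R=1): G1=0, G2=0, G3=1, giving Y=1. Observed 0.
Test 1: faults giving observed 0 are {G1 stuck-at-1, G1 inverted output, G2 stuck-at-1, G2 inverted output, G3 stuck-at-0, G3 inverted output}.
Test 2 (P=0, Q=1, R=0): fault-free G1=0, G2=0, G3=1 → 1; observed 1. Eliminates G2 stuck-at-1, G2 inverted output, G3 stuck-at-0, G3 inverted output.
Test 3 (P=0, Q=1, R=1): fault-free G1=1, G2=1, G3=0 → 0; observed 0. Eliminates G1 inverted output.
Only G1 stuck-at-1 is consistent with every test.

G1 stuck-at-1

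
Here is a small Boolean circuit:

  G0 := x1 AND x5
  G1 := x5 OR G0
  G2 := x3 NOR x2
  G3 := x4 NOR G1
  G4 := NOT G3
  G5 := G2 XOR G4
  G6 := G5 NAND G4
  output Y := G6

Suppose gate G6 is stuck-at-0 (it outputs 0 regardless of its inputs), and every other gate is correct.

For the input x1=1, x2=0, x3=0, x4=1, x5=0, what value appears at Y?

0

Propagate with G6 forced: G0=0, G1=0, G2=1, G3=0, G4=1, G5=0, G6=0 [stuck-at-0].
So Y = 0. (Without the fault it would be 1.)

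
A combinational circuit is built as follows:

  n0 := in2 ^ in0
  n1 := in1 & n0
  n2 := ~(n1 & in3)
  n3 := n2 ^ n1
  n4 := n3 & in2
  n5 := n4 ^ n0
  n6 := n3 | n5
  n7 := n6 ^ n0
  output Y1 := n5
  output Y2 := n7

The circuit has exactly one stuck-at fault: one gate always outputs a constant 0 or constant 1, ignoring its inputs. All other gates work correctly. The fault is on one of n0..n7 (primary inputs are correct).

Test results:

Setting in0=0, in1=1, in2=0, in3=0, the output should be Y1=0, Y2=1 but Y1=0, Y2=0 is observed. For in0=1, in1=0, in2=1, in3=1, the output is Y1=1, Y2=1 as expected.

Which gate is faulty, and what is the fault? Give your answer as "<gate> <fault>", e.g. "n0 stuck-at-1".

Fault-free values for test 1 (in0=0, in1=1, in2=0, in3=0): n0=0, n1=0, n2=1, n3=1, n4=0, n5=0, n6=1, n7=1, giving Y1=0, Y2=1. Observed Y1=0, Y2=0.
Test 1: faults giving observed Y1=0, Y2=0 are {n1 stuck-at-1, n2 stuck-at-0, n3 stuck-at-0, n6 stuck-at-0, n7 stuck-at-0}.
Test 2 (in0=1, in1=0, in2=1, in3=1): fault-free n0=0, n1=0, n2=1, n3=1, n4=1, n5=1, n6=1, n7=1 → Y1=1, Y2=1; observed Y1=1, Y2=1. Eliminates n2 stuck-at-0, n3 stuck-at-0, n6 stuck-at-0, n7 stuck-at-0.
Only n1 stuck-at-1 is consistent with every test.

n1 stuck-at-1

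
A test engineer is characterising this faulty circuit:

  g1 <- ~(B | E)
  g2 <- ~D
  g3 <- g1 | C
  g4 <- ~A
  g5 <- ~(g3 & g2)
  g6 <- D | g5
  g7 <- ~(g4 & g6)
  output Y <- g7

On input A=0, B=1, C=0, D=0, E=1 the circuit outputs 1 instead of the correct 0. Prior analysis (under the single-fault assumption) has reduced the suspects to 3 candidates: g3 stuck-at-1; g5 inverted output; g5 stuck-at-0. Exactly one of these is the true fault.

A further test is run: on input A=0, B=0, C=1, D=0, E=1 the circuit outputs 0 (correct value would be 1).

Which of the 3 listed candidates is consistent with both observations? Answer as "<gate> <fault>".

g5 inverted output

Evaluate each candidate on input A=0, B=0, C=1, D=0, E=1:
  g3 stuck-at-1: g1=0, g2=1, g3=1 [stuck-at-1], g4=1, g5=0, g6=0, g7=1 → 1 — eliminated
  g5 inverted output: g1=0, g2=1, g3=1, g4=1, g5=1 [inverted output], g6=1, g7=0 → 0 — matches
  g5 stuck-at-0: g1=0, g2=1, g3=1, g4=1, g5=0 [stuck-at-0], g6=0, g7=1 → 1 — eliminated
Only g5 inverted output reproduces the observed 0.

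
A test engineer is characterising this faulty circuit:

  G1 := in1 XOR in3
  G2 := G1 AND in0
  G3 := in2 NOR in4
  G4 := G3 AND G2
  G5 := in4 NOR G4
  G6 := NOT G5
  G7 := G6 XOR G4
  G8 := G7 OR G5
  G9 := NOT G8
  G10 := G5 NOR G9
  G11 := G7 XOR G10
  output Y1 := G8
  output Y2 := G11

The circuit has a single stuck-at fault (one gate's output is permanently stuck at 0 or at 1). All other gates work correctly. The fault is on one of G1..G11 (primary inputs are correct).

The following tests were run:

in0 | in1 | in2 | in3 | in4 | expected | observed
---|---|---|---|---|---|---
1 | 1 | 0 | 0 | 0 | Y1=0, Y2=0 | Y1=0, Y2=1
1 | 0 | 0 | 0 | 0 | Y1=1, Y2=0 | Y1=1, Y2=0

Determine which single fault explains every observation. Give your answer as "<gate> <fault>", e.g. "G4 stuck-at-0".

Fault-free values for test 1 (in0=1, in1=1, in2=0, in3=0, in4=0): G1=1, G2=1, G3=1, G4=1, G5=0, G6=1, G7=0, G8=0, G9=1, G10=0, G11=0, giving Y1=0, Y2=0. Observed Y1=0, Y2=1.
Test 1: faults giving observed Y1=0, Y2=1 are {G9 stuck-at-0, G10 stuck-at-1, G11 stuck-at-1}.
Test 2 (in0=1, in1=0, in2=0, in3=0, in4=0): fault-free G1=0, G2=0, G3=1, G4=0, G5=1, G6=0, G7=0, G8=1, G9=0, G10=0, G11=0 → Y1=1, Y2=0; observed Y1=1, Y2=0. Eliminates G10 stuck-at-1, G11 stuck-at-1.
Only G9 stuck-at-0 is consistent with every test.

G9 stuck-at-0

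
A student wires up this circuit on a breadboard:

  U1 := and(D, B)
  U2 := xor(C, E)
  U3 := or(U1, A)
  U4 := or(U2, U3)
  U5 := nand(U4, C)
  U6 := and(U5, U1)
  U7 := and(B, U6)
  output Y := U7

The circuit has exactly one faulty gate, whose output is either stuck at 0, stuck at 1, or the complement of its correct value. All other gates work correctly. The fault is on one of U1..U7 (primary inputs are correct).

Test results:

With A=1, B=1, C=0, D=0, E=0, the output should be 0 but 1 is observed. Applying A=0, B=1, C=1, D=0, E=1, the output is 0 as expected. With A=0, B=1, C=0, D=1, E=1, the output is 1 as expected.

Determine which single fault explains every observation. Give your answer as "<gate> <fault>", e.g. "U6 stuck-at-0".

U1 stuck-at-1

Fault-free values for test 1 (A=1, B=1, C=0, D=0, E=0): U1=0, U2=0, U3=1, U4=1, U5=1, U6=0, U7=0, giving Y=0. Observed 1.
Test 1: faults giving observed 1 are {U1 stuck-at-1, U1 inverted output, U6 stuck-at-1, U6 inverted output, U7 stuck-at-1, U7 inverted output}.
Test 2 (A=0, B=1, C=1, D=0, E=1): fault-free U1=0, U2=0, U3=0, U4=0, U5=1, U6=0, U7=0 → 0; observed 0. Eliminates U6 stuck-at-1, U6 inverted output, U7 stuck-at-1, U7 inverted output.
Test 3 (A=0, B=1, C=0, D=1, E=1): fault-free U1=1, U2=1, U3=1, U4=1, U5=1, U6=1, U7=1 → 1; observed 1. Eliminates U1 inverted output.
Only U1 stuck-at-1 is consistent with every test.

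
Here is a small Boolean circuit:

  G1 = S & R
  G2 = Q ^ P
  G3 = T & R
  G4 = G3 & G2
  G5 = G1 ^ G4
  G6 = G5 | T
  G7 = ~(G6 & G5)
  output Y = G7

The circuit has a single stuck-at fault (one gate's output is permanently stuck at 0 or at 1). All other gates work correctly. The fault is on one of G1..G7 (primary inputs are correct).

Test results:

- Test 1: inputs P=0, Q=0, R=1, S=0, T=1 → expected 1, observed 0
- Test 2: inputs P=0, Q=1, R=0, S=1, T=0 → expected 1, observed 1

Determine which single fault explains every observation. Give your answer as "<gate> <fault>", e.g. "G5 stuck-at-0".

G2 stuck-at-1

Fault-free values for test 1 (P=0, Q=0, R=1, S=0, T=1): G1=0, G2=0, G3=1, G4=0, G5=0, G6=1, G7=1, giving Y=1. Observed 0.
Test 1: faults giving observed 0 are {G1 stuck-at-1, G2 stuck-at-1, G4 stuck-at-1, G5 stuck-at-1, G7 stuck-at-0}.
Test 2 (P=0, Q=1, R=0, S=1, T=0): fault-free G1=0, G2=1, G3=0, G4=0, G5=0, G6=0, G7=1 → 1; observed 1. Eliminates G1 stuck-at-1, G4 stuck-at-1, G5 stuck-at-1, G7 stuck-at-0.
Only G2 stuck-at-1 is consistent with every test.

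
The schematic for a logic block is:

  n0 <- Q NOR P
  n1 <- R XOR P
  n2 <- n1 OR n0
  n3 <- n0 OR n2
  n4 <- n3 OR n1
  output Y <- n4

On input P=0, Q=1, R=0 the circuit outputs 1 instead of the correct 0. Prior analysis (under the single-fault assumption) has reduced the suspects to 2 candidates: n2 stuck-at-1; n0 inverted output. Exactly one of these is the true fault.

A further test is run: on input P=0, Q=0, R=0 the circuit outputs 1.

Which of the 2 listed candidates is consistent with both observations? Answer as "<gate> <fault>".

Evaluate each candidate on input P=0, Q=0, R=0:
  n2 stuck-at-1: n0=1, n1=0, n2=1 [stuck-at-1], n3=1, n4=1 → 1 — matches
  n0 inverted output: n0=0 [inverted output], n1=0, n2=0, n3=0, n4=0 → 0 — eliminated
Only n2 stuck-at-1 reproduces the observed 1.

n2 stuck-at-1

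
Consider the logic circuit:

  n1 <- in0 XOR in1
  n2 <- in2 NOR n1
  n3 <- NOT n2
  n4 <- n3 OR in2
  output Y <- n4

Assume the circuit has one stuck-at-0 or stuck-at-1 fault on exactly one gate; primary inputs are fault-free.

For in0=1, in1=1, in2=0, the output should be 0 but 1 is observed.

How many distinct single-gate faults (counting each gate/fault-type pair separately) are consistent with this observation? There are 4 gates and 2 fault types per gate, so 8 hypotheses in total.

4

Fault-free: n1=0, n2=1, n3=0, n4=0 → 0. Observed 1.
  n1 stuck-at-0: output 0 ✗
  n1 stuck-at-1: output 1 ✓
  n2 stuck-at-0: output 1 ✓
  n2 stuck-at-1: output 0 ✗
  n3 stuck-at-0: output 0 ✗
  n3 stuck-at-1: output 1 ✓
  n4 stuck-at-0: output 0 ✗
  n4 stuck-at-1: output 1 ✓
Consistent faults: {n1 stuck-at-1, n2 stuck-at-0, n3 stuck-at-1, n4 stuck-at-1} — 4 in all.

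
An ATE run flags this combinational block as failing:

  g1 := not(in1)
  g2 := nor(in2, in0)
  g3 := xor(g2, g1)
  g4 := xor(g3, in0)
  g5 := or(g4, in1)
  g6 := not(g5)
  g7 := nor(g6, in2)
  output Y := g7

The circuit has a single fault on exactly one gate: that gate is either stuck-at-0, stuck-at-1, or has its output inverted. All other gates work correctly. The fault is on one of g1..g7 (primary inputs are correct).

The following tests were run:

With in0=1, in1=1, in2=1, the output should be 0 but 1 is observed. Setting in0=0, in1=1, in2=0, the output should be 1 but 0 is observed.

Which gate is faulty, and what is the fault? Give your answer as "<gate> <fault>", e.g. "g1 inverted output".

Fault-free values for test 1 (in0=1, in1=1, in2=1): g1=0, g2=0, g3=0, g4=1, g5=1, g6=0, g7=0, giving Y=0. Observed 1.
Test 1: faults giving observed 1 are {g7 stuck-at-1, g7 inverted output}.
Test 2 (in0=0, in1=1, in2=0): fault-free g1=0, g2=1, g3=1, g4=1, g5=1, g6=0, g7=1 → 1; observed 0. Eliminates g7 stuck-at-1.
Only g7 inverted output is consistent with every test.

g7 inverted output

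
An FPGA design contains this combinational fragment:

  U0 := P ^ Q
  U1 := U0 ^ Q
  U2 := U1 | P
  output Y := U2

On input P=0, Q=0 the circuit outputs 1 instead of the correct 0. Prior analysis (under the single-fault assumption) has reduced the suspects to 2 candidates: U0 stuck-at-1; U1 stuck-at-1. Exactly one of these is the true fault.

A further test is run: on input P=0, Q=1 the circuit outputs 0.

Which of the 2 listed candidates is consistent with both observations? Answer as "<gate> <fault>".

U0 stuck-at-1

Evaluate each candidate on input P=0, Q=1:
  U0 stuck-at-1: U0=1 [stuck-at-1], U1=0, U2=0 → 0 — matches
  U1 stuck-at-1: U0=1, U1=1 [stuck-at-1], U2=1 → 1 — eliminated
Only U0 stuck-at-1 reproduces the observed 0.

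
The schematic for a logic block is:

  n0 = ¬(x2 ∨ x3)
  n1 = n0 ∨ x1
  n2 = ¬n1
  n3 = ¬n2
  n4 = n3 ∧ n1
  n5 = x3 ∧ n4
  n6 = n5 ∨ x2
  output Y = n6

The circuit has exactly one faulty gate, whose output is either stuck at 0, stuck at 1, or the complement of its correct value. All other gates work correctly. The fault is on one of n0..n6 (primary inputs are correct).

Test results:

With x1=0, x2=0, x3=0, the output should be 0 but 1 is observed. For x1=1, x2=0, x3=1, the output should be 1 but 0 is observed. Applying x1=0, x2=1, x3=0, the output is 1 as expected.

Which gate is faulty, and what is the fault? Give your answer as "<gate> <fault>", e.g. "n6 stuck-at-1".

n5 inverted output

Fault-free values for test 1 (x1=0, x2=0, x3=0): n0=1, n1=1, n2=0, n3=1, n4=1, n5=0, n6=0, giving Y=0. Observed 1.
Test 1: faults giving observed 1 are {n5 stuck-at-1, n5 inverted output, n6 stuck-at-1, n6 inverted output}.
Test 2 (x1=1, x2=0, x3=1): fault-free n0=0, n1=1, n2=0, n3=1, n4=1, n5=1, n6=1 → 1; observed 0. Eliminates n5 stuck-at-1, n6 stuck-at-1.
Test 3 (x1=0, x2=1, x3=0): fault-free n0=0, n1=0, n2=1, n3=0, n4=0, n5=0, n6=1 → 1; observed 1. Eliminates n6 inverted output.
Only n5 inverted output is consistent with every test.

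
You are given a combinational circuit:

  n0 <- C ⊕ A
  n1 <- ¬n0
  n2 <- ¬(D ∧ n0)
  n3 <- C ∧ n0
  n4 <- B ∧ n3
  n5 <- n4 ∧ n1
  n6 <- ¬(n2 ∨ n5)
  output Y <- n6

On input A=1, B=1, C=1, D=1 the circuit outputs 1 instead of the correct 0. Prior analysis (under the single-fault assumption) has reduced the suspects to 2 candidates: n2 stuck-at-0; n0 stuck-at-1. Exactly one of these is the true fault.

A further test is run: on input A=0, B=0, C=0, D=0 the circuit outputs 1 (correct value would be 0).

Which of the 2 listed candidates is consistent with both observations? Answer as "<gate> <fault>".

Evaluate each candidate on input A=0, B=0, C=0, D=0:
  n2 stuck-at-0: n0=0, n1=1, n2=0 [stuck-at-0], n3=0, n4=0, n5=0, n6=1 → 1 — matches
  n0 stuck-at-1: n0=1 [stuck-at-1], n1=0, n2=1, n3=0, n4=0, n5=0, n6=0 → 0 — eliminated
Only n2 stuck-at-0 reproduces the observed 1.

n2 stuck-at-0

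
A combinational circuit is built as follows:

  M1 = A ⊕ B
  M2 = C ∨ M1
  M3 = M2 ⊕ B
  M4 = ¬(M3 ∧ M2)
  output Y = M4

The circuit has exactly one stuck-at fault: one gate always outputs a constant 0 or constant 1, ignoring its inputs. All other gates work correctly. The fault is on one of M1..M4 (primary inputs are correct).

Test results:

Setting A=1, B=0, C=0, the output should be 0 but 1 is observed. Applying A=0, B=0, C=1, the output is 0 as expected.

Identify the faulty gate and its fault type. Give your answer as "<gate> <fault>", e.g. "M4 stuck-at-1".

M1 stuck-at-0

Fault-free values for test 1 (A=1, B=0, C=0): M1=1, M2=1, M3=1, M4=0, giving Y=0. Observed 1.
Test 1: faults giving observed 1 are {M1 stuck-at-0, M2 stuck-at-0, M3 stuck-at-0, M4 stuck-at-1}.
Test 2 (A=0, B=0, C=1): fault-free M1=0, M2=1, M3=1, M4=0 → 0; observed 0. Eliminates M2 stuck-at-0, M3 stuck-at-0, M4 stuck-at-1.
Only M1 stuck-at-0 is consistent with every test.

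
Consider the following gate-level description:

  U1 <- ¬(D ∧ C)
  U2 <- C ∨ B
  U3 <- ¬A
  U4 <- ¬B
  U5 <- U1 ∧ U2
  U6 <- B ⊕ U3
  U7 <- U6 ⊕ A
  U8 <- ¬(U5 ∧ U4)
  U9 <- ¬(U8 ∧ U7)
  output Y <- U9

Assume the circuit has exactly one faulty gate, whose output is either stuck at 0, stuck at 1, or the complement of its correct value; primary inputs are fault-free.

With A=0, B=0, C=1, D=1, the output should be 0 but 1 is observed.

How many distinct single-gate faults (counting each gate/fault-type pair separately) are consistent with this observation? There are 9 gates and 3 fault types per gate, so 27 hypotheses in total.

14

Fault-free: U1=0, U2=1, U3=1, U4=1, U5=0, U6=1, U7=1, U8=1, U9=0 → 0. Observed 1.
  U1: stuck-at-1, inverted output ✓; others ✗
  U2: none of the 3 fault types match ✗
  U3: stuck-at-0, inverted output ✓; others ✗
  U4: none of the 3 fault types match ✗
  U5: stuck-at-1, inverted output ✓; others ✗
  U6: stuck-at-0, inverted output ✓; others ✗
  U7: stuck-at-0, inverted output ✓; others ✗
  U8: stuck-at-0, inverted output ✓; others ✗
  U9: stuck-at-1, inverted output ✓; others ✗
Consistent faults: {U1 stuck-at-1, U1 inverted output, U3 stuck-at-0, U3 inverted output, U5 stuck-at-1, U5 inverted output, U6 stuck-at-0, U6 inverted output, U7 stuck-at-0, U7 inverted output, U8 stuck-at-0, U8 inverted output, U9 stuck-at-1, U9 inverted output} — 14 in all.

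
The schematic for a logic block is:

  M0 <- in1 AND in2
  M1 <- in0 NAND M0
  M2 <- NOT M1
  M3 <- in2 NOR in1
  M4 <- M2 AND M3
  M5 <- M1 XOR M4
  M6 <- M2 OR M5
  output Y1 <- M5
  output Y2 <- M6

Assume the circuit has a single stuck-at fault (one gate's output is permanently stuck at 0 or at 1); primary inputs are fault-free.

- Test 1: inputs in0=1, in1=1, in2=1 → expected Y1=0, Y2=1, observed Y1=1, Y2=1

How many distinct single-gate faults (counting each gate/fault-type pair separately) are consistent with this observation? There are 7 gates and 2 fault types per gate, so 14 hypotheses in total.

5

Fault-free: M0=1, M1=0, M2=1, M3=0, M4=0, M5=0, M6=1 → Y1=0, Y2=1. Observed Y1=1, Y2=1.
  M0 stuck-at-0: output Y1=1, Y2=1 ✓
  M0 stuck-at-1: output Y1=0, Y2=1 ✗
  M1 stuck-at-0: output Y1=0, Y2=1 ✗
  M1 stuck-at-1: output Y1=1, Y2=1 ✓
  M2 stuck-at-0: output Y1=0, Y2=0 ✗
  M2 stuck-at-1: output Y1=0, Y2=1 ✗
  M3 stuck-at-0: output Y1=0, Y2=1 ✗
  M3 stuck-at-1: output Y1=1, Y2=1 ✓
  M4 stuck-at-0: output Y1=0, Y2=1 ✗
  M4 stuck-at-1: output Y1=1, Y2=1 ✓
  M5 stuck-at-0: output Y1=0, Y2=1 ✗
  M5 stuck-at-1: output Y1=1, Y2=1 ✓
  M6 stuck-at-0: output Y1=0, Y2=0 ✗
  M6 stuck-at-1: output Y1=0, Y2=1 ✗
Consistent faults: {M0 stuck-at-0, M1 stuck-at-1, M3 stuck-at-1, M4 stuck-at-1, M5 stuck-at-1} — 5 in all.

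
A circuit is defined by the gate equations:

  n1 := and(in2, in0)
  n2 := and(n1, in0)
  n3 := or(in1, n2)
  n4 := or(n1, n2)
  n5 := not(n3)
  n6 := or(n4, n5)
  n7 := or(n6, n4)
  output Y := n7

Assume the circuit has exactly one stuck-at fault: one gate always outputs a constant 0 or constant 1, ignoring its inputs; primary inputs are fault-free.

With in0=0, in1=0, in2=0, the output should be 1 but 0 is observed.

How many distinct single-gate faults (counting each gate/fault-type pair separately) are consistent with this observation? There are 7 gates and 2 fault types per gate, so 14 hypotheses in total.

4

Fault-free: n1=0, n2=0, n3=0, n4=0, n5=1, n6=1, n7=1 → 1. Observed 0.
  n1 stuck-at-0: output 1 ✗
  n1 stuck-at-1: output 1 ✗
  n2 stuck-at-0: output 1 ✗
  n2 stuck-at-1: output 1 ✗
  n3 stuck-at-0: output 1 ✗
  n3 stuck-at-1: output 0 ✓
  n4 stuck-at-0: output 1 ✗
  n4 stuck-at-1: output 1 ✗
  n5 stuck-at-0: output 0 ✓
  n5 stuck-at-1: output 1 ✗
  n6 stuck-at-0: output 0 ✓
  n6 stuck-at-1: output 1 ✗
  n7 stuck-at-0: output 0 ✓
  n7 stuck-at-1: output 1 ✗
Consistent faults: {n3 stuck-at-1, n5 stuck-at-0, n6 stuck-at-0, n7 stuck-at-0} — 4 in all.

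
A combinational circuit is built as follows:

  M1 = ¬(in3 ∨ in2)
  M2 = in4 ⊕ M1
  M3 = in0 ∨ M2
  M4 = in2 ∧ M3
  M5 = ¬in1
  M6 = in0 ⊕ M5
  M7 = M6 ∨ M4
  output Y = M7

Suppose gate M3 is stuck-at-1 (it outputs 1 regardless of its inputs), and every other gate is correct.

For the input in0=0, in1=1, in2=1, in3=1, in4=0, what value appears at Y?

1

Propagate with M3 forced: M1=0, M2=0, M3=1 [stuck-at-1], M4=1, M5=0, M6=0, M7=1.
So Y = 1. (Without the fault it would be 0.)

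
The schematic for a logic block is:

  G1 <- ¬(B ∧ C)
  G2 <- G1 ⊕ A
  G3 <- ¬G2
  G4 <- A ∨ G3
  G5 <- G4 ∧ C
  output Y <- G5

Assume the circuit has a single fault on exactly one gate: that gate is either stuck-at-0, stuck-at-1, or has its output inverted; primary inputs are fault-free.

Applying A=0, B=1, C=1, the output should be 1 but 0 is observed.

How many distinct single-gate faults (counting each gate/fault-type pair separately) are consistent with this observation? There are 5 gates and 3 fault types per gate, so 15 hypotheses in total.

10

Fault-free: G1=0, G2=0, G3=1, G4=1, G5=1 → 1. Observed 0.
  G1: stuck-at-1, inverted output ✓; others ✗
  G2: stuck-at-1, inverted output ✓; others ✗
  G3: stuck-at-0, inverted output ✓; others ✗
  G4: stuck-at-0, inverted output ✓; others ✗
  G5: stuck-at-0, inverted output ✓; others ✗
Consistent faults: {G1 stuck-at-1, G1 inverted output, G2 stuck-at-1, G2 inverted output, G3 stuck-at-0, G3 inverted output, G4 stuck-at-0, G4 inverted output, G5 stuck-at-0, G5 inverted output} — 10 in all.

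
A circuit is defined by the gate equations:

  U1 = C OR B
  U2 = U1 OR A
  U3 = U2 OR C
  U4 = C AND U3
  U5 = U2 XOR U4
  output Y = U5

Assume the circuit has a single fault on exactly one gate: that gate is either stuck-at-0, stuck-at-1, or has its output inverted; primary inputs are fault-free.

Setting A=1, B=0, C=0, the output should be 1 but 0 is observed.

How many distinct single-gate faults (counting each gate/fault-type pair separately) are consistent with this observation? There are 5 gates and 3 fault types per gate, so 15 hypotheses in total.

6

Fault-free: U1=0, U2=1, U3=1, U4=0, U5=1 → 1. Observed 0.
  U1: none of the 3 fault types match ✗
  U2: stuck-at-0, inverted output ✓; others ✗
  U3: none of the 3 fault types match ✗
  U4: stuck-at-1, inverted output ✓; others ✗
  U5: stuck-at-0, inverted output ✓; others ✗
Consistent faults: {U2 stuck-at-0, U2 inverted output, U4 stuck-at-1, U4 inverted output, U5 stuck-at-0, U5 inverted output} — 6 in all.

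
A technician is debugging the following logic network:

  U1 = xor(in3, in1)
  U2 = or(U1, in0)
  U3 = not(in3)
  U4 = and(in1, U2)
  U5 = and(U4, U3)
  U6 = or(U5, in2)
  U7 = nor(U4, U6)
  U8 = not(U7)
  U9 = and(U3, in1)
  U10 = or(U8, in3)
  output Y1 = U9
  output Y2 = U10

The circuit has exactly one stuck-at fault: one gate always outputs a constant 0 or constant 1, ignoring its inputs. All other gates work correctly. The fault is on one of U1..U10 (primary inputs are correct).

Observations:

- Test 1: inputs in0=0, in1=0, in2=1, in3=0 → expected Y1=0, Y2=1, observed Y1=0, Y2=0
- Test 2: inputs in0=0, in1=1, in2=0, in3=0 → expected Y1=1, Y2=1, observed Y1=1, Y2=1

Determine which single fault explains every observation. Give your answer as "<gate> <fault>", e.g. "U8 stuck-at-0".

Fault-free values for test 1 (in0=0, in1=0, in2=1, in3=0): U1=0, U2=0, U3=1, U4=0, U5=0, U6=1, U7=0, U8=1, U9=0, U10=1, giving Y1=0, Y2=1. Observed Y1=0, Y2=0.
Test 1: faults giving observed Y1=0, Y2=0 are {U6 stuck-at-0, U7 stuck-at-1, U8 stuck-at-0, U10 stuck-at-0}.
Test 2 (in0=0, in1=1, in2=0, in3=0): fault-free U1=1, U2=1, U3=1, U4=1, U5=1, U6=1, U7=0, U8=1, U9=1, U10=1 → Y1=1, Y2=1; observed Y1=1, Y2=1. Eliminates U7 stuck-at-1, U8 stuck-at-0, U10 stuck-at-0.
Only U6 stuck-at-0 is consistent with every test.

U6 stuck-at-0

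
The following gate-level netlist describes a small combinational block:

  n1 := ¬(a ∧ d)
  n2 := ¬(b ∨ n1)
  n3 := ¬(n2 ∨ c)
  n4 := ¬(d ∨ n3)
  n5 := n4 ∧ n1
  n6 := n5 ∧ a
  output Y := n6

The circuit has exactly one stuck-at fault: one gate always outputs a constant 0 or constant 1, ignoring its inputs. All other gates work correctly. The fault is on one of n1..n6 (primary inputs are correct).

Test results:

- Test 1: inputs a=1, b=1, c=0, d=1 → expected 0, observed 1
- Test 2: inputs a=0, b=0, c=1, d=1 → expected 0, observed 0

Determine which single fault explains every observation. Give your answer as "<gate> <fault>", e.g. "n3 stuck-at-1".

Fault-free values for test 1 (a=1, b=1, c=0, d=1): n1=0, n2=0, n3=1, n4=0, n5=0, n6=0, giving Y=0. Observed 1.
Test 1: faults giving observed 1 are {n5 stuck-at-1, n6 stuck-at-1}.
Test 2 (a=0, b=0, c=1, d=1): fault-free n1=1, n2=0, n3=0, n4=0, n5=0, n6=0 → 0; observed 0. Eliminates n6 stuck-at-1.
Only n5 stuck-at-1 is consistent with every test.

n5 stuck-at-1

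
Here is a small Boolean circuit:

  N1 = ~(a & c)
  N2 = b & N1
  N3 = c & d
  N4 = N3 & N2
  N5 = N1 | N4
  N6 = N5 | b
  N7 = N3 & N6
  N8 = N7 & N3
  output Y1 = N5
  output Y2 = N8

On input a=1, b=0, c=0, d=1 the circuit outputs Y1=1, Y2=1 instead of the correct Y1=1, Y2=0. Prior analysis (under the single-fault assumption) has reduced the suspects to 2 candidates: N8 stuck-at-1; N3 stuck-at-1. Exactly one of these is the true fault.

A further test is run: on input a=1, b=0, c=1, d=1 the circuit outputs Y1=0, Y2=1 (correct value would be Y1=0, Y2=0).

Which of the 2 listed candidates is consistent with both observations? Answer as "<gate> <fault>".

N8 stuck-at-1

Evaluate each candidate on input a=1, b=0, c=1, d=1:
  N8 stuck-at-1: N1=0, N2=0, N3=1, N4=0, N5=0, N6=0, N7=0, N8=1 [stuck-at-1] → Y1=0, Y2=1 — matches
  N3 stuck-at-1: N1=0, N2=0, N3=1 [stuck-at-1], N4=0, N5=0, N6=0, N7=0, N8=0 → Y1=0, Y2=0 — eliminated
Only N8 stuck-at-1 reproduces the observed Y1=0, Y2=1.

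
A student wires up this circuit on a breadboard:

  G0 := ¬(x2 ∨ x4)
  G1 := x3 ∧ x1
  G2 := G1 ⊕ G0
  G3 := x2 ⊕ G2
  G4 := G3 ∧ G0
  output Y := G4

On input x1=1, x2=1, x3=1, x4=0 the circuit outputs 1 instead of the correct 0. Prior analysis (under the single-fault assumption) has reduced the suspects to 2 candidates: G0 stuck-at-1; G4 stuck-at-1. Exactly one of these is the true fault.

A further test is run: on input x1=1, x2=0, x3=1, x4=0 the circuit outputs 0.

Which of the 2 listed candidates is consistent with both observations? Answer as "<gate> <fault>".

G0 stuck-at-1

Evaluate each candidate on input x1=1, x2=0, x3=1, x4=0:
  G0 stuck-at-1: G0=1 [stuck-at-1], G1=1, G2=0, G3=0, G4=0 → 0 — matches
  G4 stuck-at-1: G0=1, G1=1, G2=0, G3=0, G4=1 [stuck-at-1] → 1 — eliminated
Only G0 stuck-at-1 reproduces the observed 0.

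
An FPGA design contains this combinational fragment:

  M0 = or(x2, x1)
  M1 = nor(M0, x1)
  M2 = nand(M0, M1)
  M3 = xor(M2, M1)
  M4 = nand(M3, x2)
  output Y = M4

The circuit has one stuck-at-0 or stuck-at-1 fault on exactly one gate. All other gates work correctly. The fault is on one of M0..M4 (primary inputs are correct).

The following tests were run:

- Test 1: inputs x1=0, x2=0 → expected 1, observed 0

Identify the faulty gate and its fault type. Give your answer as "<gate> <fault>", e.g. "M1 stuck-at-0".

Fault-free values for test 1 (x1=0, x2=0): M0=0, M1=1, M2=1, M3=0, M4=1, giving Y=1. Observed 0.
Test 1: faults giving observed 0 are {M4 stuck-at-0}.
Only M4 stuck-at-0 is consistent with every test.

M4 stuck-at-0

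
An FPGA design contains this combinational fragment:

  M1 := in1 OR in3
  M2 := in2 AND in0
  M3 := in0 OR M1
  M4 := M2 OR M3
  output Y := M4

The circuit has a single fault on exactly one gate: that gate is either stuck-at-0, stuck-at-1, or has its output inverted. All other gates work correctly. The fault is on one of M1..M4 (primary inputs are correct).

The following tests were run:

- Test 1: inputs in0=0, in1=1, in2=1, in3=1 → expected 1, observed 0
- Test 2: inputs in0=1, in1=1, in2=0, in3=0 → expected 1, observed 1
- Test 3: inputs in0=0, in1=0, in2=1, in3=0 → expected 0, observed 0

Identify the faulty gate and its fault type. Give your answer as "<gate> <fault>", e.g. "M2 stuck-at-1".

M1 stuck-at-0

Fault-free values for test 1 (in0=0, in1=1, in2=1, in3=1): M1=1, M2=0, M3=1, M4=1, giving Y=1. Observed 0.
Test 1: faults giving observed 0 are {M1 stuck-at-0, M1 inverted output, M3 stuck-at-0, M3 inverted output, M4 stuck-at-0, M4 inverted output}.
Test 2 (in0=1, in1=1, in2=0, in3=0): fault-free M1=1, M2=0, M3=1, M4=1 → 1; observed 1. Eliminates M3 stuck-at-0, M3 inverted output, M4 stuck-at-0, M4 inverted output.
Test 3 (in0=0, in1=0, in2=1, in3=0): fault-free M1=0, M2=0, M3=0, M4=0 → 0; observed 0. Eliminates M1 inverted output.
Only M1 stuck-at-0 is consistent with every test.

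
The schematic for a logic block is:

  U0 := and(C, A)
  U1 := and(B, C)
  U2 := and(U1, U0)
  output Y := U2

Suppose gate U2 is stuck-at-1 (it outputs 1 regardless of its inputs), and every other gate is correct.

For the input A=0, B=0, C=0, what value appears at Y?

Propagate with U2 forced: U0=0, U1=0, U2=1 [stuck-at-1].
So Y = 1. (Without the fault it would be 0.)

1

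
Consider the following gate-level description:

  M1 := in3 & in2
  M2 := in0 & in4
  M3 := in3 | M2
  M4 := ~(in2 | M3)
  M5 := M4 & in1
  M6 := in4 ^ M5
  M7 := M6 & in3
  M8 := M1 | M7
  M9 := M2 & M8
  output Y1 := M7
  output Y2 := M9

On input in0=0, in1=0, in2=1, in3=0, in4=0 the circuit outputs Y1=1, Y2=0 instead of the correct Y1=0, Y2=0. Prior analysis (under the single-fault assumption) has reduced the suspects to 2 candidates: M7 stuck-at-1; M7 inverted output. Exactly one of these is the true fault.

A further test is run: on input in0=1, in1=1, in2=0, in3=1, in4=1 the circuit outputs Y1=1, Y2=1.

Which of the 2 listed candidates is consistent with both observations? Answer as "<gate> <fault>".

Evaluate each candidate on input in0=1, in1=1, in2=0, in3=1, in4=1:
  M7 stuck-at-1: M1=0, M2=1, M3=1, M4=0, M5=0, M6=1, M7=1 [stuck-at-1], M8=1, M9=1 → Y1=1, Y2=1 — matches
  M7 inverted output: M1=0, M2=1, M3=1, M4=0, M5=0, M6=1, M7=0 [inverted output], M8=0, M9=0 → Y1=0, Y2=0 — eliminated
Only M7 stuck-at-1 reproduces the observed Y1=1, Y2=1.

M7 stuck-at-1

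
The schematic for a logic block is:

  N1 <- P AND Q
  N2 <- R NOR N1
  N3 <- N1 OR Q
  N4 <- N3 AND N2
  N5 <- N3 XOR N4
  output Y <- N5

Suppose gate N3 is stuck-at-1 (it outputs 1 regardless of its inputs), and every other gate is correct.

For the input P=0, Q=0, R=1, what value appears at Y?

Propagate with N3 forced: N1=0, N2=0, N3=1 [stuck-at-1], N4=0, N5=1.
So Y = 1. (Without the fault it would be 0.)

1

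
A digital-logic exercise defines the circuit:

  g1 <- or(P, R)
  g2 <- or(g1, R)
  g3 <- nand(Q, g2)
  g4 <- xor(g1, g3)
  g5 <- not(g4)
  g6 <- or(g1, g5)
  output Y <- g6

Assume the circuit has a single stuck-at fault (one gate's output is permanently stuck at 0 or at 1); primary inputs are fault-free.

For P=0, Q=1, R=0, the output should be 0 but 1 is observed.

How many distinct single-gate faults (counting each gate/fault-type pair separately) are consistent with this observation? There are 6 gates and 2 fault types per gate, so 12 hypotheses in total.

Fault-free: g1=0, g2=0, g3=1, g4=1, g5=0, g6=0 → 0. Observed 1.
  g1 stuck-at-0: output 0 ✗
  g1 stuck-at-1: output 1 ✓
  g2 stuck-at-0: output 0 ✗
  g2 stuck-at-1: output 1 ✓
  g3 stuck-at-0: output 1 ✓
  g3 stuck-at-1: output 0 ✗
  g4 stuck-at-0: output 1 ✓
  g4 stuck-at-1: output 0 ✗
  g5 stuck-at-0: output 0 ✗
  g5 stuck-at-1: output 1 ✓
  g6 stuck-at-0: output 0 ✗
  g6 stuck-at-1: output 1 ✓
Consistent faults: {g1 stuck-at-1, g2 stuck-at-1, g3 stuck-at-0, g4 stuck-at-0, g5 stuck-at-1, g6 stuck-at-1} — 6 in all.

6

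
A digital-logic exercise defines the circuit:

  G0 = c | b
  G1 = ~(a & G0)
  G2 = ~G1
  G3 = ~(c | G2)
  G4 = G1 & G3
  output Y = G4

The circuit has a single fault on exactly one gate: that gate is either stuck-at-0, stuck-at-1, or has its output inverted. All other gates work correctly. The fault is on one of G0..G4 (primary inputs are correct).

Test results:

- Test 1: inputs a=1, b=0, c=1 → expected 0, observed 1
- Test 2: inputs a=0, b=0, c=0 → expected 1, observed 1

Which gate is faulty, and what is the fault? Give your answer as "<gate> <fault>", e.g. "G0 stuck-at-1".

G4 stuck-at-1

Fault-free values for test 1 (a=1, b=0, c=1): G0=1, G1=0, G2=1, G3=0, G4=0, giving Y=0. Observed 1.
Test 1: faults giving observed 1 are {G4 stuck-at-1, G4 inverted output}.
Test 2 (a=0, b=0, c=0): fault-free G0=0, G1=1, G2=0, G3=1, G4=1 → 1; observed 1. Eliminates G4 inverted output.
Only G4 stuck-at-1 is consistent with every test.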